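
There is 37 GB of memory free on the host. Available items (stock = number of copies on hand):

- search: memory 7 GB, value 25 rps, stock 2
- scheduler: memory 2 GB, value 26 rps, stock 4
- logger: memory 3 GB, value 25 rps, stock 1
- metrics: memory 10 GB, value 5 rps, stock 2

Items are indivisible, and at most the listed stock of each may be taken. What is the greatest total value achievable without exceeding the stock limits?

184 rps

Best selections within memory 37 and stock limits:
- 2×search + 4×scheduler + 1×logger + 1×metrics: memory 35, value 184
- 2×search + 4×scheduler + 1×logger: memory 25, value 179
- 1×search + 4×scheduler + 1×logger + 1×metrics: memory 28, value 159
- 2×search + 4×scheduler + 1×metrics: memory 32, value 159
Best: 184 rps.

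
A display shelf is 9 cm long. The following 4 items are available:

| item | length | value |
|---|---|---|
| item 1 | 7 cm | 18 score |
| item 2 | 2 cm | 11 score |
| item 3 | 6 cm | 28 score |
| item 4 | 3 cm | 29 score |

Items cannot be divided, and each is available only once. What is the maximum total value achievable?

This is a 0/1 knapsack; check combinations near the capacity.
- item 3+item 4: length 6+3=9, value 28+29=57
- item 2+item 4: length 2+3=5, value 11+29=40
- item 2+item 3: length 2+6=8, value 11+28=39
Best: 57 score.

57 score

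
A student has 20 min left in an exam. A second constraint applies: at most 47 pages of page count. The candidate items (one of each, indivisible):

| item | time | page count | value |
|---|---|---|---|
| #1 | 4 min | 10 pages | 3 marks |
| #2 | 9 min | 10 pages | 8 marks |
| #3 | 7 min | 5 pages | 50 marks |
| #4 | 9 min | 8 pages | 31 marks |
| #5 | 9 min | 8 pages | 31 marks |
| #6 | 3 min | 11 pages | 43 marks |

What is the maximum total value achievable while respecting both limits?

Feasible sets respecting both limits:
- #3+#4+#6: time 19, page count 24, value 124
- #3+#5+#6: time 19, page count 24, value 124
- #2+#3+#6: time 19, page count 26, value 101
Best: 124 marks.

124 marks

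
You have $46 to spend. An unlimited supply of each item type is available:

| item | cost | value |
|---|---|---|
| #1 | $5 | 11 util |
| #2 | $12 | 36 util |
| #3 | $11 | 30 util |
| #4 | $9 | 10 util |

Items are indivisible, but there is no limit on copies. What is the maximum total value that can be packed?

Best value-per-unit is #2 at 36/12; filling with it alone gives 3×36 = 108.
Optimal mix: 2×#2 + 2×#3 → cost 46, value 132.

132 util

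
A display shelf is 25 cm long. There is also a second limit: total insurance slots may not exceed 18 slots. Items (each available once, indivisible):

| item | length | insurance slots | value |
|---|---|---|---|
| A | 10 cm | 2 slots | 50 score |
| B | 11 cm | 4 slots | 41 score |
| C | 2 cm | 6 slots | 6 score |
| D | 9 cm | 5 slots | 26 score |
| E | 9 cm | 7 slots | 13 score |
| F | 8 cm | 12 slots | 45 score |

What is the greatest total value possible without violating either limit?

97 score

Feasible sets respecting both limits:
- A+B+C: length 23, insurance slots 12, value 97
- A+F: length 18, insurance slots 14, value 95
- A+B: length 21, insurance slots 6, value 91
- B+F: length 19, insurance slots 16, value 86
Best: 97 score.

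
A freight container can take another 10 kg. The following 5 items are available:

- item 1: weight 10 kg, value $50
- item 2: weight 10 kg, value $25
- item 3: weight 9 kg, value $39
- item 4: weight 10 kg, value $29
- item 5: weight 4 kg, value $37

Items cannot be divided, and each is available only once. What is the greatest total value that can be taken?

$50

Check high-value combinations within 10 kg:
- item 1: weight 10, value 50
- item 3: weight 9, value 39
- item 5: weight 4, value 37
Best: $50.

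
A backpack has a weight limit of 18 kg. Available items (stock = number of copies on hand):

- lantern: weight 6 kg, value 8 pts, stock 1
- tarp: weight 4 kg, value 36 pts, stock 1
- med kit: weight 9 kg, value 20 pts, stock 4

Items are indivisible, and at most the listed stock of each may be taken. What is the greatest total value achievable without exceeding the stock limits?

Best selections within weight 18 and stock limits:
- 1×tarp + 1×med kit: weight 13, value 56
- 1×lantern + 1×tarp: weight 10, value 44
- 2×med kit: weight 18, value 40
- 1×tarp: weight 4, value 36
Best: 56 pts.

56 pts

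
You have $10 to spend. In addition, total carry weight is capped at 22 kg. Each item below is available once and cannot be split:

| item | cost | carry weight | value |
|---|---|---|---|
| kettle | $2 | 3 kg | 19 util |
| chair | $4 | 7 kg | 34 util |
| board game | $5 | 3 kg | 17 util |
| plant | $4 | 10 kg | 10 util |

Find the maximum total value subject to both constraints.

Feasible sets respecting both limits:
- kettle+chair+plant: cost 10, carry weight 20, value 63
- kettle+chair: cost 6, carry weight 10, value 53
- chair+board game: cost 9, carry weight 10, value 51
- chair+plant: cost 8, carry weight 17, value 44
Best: 63 util.

63 util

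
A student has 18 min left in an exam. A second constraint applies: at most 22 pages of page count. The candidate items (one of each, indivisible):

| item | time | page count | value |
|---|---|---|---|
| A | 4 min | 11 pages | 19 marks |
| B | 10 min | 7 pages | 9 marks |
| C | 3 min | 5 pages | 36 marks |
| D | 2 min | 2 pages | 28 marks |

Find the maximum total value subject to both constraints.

83 marks

Feasible sets respecting both limits:
- A+C+D: time 9, page count 18, value 83
- B+C+D: time 15, page count 14, value 73
- C+D: time 5, page count 7, value 64
- A+B+D: time 16, page count 20, value 56
Best: 83 marks.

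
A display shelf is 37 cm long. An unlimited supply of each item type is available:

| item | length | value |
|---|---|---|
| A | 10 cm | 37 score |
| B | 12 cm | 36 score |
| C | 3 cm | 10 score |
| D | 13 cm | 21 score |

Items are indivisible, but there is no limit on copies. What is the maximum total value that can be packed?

Best value-per-unit is A at 37/10; filling with it alone gives 3×37 = 111.
Optimal mix: 3×A + 2×C → length 36, value 131.

131 score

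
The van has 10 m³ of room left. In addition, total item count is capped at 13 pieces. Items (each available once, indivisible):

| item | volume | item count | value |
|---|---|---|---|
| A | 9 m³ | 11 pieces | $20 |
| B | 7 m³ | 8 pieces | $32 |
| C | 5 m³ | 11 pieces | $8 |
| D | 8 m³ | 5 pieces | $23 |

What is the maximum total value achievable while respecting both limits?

$32

Feasible sets respecting both limits:
- B: volume 7, item count 8, value 32
- D: volume 8, item count 5, value 23
- A: volume 9, item count 11, value 20
- C: volume 5, item count 11, value 8
Best: $32.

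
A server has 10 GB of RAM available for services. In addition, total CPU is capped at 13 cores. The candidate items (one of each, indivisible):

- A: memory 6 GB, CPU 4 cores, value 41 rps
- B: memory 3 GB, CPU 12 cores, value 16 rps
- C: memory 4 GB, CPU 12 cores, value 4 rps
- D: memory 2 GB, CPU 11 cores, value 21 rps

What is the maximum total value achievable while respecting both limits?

41 rps

Feasible sets respecting both limits:
- A: memory 6, CPU 4, value 41
- D: memory 2, CPU 11, value 21
- B: memory 3, CPU 12, value 16
Best: 41 rps.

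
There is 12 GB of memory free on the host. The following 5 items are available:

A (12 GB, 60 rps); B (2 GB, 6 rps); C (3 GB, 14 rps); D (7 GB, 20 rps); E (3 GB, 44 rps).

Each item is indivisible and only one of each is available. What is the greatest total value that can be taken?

70 rps

Check high-value combinations within 12 GB:
- B+D+E: memory 2+7+3=12, value 6+20+44=70
- B+C+E: memory 2+3+3=8, value 6+14+44=64
- D+E: memory 7+3=10, value 20+44=64
Best: 70 rps.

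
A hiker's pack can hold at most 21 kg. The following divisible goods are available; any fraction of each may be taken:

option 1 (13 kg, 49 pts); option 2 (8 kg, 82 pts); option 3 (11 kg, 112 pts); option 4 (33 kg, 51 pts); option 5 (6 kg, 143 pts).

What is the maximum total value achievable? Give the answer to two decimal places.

296.27

Take in order of value per unit:
- option 5 (143/6 per unit): all 6 → value 143, running total 143.00
- option 2 (82/8 per unit): all 8 → value 82, running total 225.00
- option 3 (112/11 per unit): 7 of 11 → value 7×112/11 = 71.2727, running total 296.27
Total 296.27.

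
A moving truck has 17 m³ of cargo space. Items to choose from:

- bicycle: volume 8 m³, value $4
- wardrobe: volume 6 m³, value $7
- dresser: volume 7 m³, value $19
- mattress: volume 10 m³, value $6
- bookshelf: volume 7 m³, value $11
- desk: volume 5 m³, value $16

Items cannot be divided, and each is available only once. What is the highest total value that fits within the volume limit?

Check high-value combinations within 17 m³:
- dresser+desk: volume 7+5=12, value 19+16=35
- dresser+bookshelf: volume 7+7=14, value 19+11=30
- bookshelf+desk: volume 7+5=12, value 11+16=27
- wardrobe+dresser: volume 6+7=13, value 7+19=26
- dresser+mattress: volume 7+10=17, value 19+6=25
Best: $35.

$35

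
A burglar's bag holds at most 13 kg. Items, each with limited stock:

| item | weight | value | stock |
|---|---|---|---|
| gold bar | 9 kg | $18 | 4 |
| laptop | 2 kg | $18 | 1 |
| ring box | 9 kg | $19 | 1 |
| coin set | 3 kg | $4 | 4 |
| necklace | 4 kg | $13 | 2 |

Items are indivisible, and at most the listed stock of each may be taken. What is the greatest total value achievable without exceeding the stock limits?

$48

Top feasible selections:
- 1×laptop + 1×coin set + 2×necklace: weight 13, value 48
- 1×laptop + 2×necklace: weight 10, value 44
- 1×laptop + 2×coin set + 1×necklace: weight 12, value 39
Best: $48.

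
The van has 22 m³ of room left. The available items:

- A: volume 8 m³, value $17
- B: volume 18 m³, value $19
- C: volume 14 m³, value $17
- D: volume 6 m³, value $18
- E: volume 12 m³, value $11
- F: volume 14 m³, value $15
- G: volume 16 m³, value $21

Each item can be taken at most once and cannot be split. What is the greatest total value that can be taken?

This is a 0/1 knapsack; check combinations near the capacity.
- D+G: volume 6+16=22, value 18+21=39
- A+D: volume 8+6=14, value 17+18=35
- C+D: volume 14+6=20, value 17+18=35
- A+C: volume 8+14=22, value 17+17=34
- D+F: volume 6+14=20, value 18+15=33
Best: $39.

$39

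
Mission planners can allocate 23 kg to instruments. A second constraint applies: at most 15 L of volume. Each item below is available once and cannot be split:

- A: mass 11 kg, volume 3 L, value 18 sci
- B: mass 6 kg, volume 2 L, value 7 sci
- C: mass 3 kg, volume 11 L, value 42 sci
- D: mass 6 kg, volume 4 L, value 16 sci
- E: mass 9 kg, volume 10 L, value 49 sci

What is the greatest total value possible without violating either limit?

Feasible sets respecting both limits:
- A+E: mass 20, volume 13, value 67
- D+E: mass 15, volume 14, value 65
- A+C: mass 14, volume 14, value 60
- C+D: mass 9, volume 15, value 58
Best: 67 sci.

67 sci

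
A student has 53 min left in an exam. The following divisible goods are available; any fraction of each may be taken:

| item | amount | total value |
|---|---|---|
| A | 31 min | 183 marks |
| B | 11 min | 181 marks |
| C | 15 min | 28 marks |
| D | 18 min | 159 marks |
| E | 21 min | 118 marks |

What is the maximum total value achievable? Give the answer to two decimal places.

481.68

Take in order of value per unit:
- B (181/11 per unit): all 11 → value 181, running total 181.00
- D (159/18 per unit): all 18 → value 159, running total 340.00
- A (183/31 per unit): 24 of 31 → value 24×183/31 = 141.6774, running total 481.68
Total 481.68.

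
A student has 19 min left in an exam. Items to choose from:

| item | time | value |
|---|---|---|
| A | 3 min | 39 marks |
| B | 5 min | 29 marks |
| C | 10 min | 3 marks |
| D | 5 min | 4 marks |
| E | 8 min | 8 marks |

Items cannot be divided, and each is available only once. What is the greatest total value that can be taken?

Check high-value combinations within 19 min:
- A+B+E: time 3+5+8=16, value 39+29+8=76
- A+B+D: time 3+5+5=13, value 39+29+4=72
- A+B+C: time 3+5+10=18, value 39+29+3=71
Best: 76 marks.

76 marks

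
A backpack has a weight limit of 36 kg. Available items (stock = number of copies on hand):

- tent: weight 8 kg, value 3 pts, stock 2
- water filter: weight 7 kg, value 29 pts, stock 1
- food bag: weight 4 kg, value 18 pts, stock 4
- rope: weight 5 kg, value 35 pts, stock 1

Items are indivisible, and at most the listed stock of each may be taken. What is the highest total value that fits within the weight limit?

139 pts

Best selections within weight 36 and stock limits:
- 1×tent + 1×water filter + 4×food bag + 1×rope: weight 36, value 139
- 1×water filter + 4×food bag + 1×rope: weight 28, value 136
- 1×tent + 1×water filter + 3×food bag + 1×rope: weight 32, value 121
Best: 139 pts.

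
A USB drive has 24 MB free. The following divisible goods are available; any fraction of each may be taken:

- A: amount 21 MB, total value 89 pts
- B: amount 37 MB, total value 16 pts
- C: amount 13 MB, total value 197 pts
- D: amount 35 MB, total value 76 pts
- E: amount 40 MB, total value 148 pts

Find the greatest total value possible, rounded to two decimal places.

243.62

Take in order of value per unit:
- C (197/13 per unit): all 13 → value 197, running total 197.00
- A (89/21 per unit): 11 of 21 → value 11×89/21 = 46.6190, running total 243.62
Total 243.62.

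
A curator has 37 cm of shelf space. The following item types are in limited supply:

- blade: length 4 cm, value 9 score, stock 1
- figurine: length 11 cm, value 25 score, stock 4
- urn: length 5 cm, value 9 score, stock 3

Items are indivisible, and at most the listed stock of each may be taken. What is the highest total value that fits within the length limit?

84 score

Top feasible selections:
- 1×blade + 3×figurine: length 37, value 84
- 1×blade + 2×figurine + 2×urn: length 36, value 77
- 2×figurine + 3×urn: length 37, value 77
- 3×figurine: length 33, value 75
Best: 84 score.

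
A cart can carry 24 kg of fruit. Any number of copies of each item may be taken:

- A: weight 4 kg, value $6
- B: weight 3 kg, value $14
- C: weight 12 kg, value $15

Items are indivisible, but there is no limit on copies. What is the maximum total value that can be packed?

Best value-per-unit is B at 14/3, and filling with it alone uses weight 8×3=24. No mix of the others beats 8×14 = 112.

$112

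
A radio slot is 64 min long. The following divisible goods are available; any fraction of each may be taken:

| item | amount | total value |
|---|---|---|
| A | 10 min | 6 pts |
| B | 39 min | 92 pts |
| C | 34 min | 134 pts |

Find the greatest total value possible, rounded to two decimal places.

204.77

Take in order of value per unit:
- C (134/34 per unit): all 34 → value 134, running total 134.00
- B (92/39 per unit): 30 of 39 → value 30×92/39 = 70.7692, running total 204.77
Total 204.77.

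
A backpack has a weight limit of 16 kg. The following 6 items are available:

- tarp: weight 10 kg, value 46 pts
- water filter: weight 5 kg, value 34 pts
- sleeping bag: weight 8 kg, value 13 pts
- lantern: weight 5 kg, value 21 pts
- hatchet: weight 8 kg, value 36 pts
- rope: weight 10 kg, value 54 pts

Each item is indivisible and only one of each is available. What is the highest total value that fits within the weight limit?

This is a 0/1 knapsack; check combinations near the capacity.
- water filter+rope: weight 5+10=15, value 34+54=88
- tarp+water filter: weight 10+5=15, value 46+34=80
- lantern+rope: weight 5+10=15, value 21+54=75
- water filter+hatchet: weight 5+8=13, value 34+36=70
- tarp+lantern: weight 10+5=15, value 46+21=67
Best: 88 pts.

88 pts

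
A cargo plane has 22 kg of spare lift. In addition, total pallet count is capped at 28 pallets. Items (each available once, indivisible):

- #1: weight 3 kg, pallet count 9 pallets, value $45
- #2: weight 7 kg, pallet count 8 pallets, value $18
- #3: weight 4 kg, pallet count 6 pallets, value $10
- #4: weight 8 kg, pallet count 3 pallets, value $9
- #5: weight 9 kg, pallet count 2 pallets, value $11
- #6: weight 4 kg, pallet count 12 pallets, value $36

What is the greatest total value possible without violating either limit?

Feasible sets respecting both limits:
- #1+#5+#6: weight 16, pallet count 23, value 92
- #1+#3+#6: weight 11, pallet count 27, value 91
- #1+#4+#6: weight 15, pallet count 24, value 90
- #1+#2+#3+#4: weight 22, pallet count 26, value 82
Best: $92.

$92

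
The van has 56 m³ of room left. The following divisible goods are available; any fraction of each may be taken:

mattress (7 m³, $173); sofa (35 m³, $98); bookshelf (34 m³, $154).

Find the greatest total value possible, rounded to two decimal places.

369.00

Take in order of value per unit:
- mattress (173/7 per unit): all 7 → value 173, running total 173.00
- bookshelf (154/34 per unit): all 34 → value 154, running total 327.00
- sofa (98/35 per unit): 15 of 35 → value 15×98/35 = 42.0000, running total 369.00
Total 369.00.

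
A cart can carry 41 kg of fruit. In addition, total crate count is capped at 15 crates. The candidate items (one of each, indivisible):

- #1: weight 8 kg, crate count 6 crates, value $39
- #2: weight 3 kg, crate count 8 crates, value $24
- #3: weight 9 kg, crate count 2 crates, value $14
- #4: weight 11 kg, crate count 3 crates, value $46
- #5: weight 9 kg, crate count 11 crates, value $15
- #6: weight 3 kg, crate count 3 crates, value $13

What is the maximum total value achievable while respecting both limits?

$112

Feasible sets respecting both limits:
- #1+#3+#4+#6: weight 31, crate count 14, value 112
- #1+#3+#4: weight 28, crate count 11, value 99
- #1+#4+#6: weight 22, crate count 12, value 98
Best: $112.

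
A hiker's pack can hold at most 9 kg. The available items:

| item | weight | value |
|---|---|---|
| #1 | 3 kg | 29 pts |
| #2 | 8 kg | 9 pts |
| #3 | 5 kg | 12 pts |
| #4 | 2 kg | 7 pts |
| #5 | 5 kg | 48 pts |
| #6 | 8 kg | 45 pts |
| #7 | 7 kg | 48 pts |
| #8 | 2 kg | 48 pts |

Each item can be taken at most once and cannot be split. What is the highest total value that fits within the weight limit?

103 pts

Check high-value combinations within 9 kg:
- #4+#5+#8: weight 2+5+2=9, value 7+48+48=103
- #5+#8: weight 5+2=7, value 48+48=96
- #7+#8: weight 7+2=9, value 48+48=96
Best: 103 pts.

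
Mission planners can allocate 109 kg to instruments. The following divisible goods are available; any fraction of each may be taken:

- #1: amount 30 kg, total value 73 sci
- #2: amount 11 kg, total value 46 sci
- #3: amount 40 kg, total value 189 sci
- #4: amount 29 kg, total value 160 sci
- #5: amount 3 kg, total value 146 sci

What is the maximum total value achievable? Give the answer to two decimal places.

Take in order of value per unit:
- #5 (146/3 per unit): all 3 → value 146, running total 146.00
- #4 (160/29 per unit): all 29 → value 160, running total 306.00
- #3 (189/40 per unit): all 40 → value 189, running total 495.00
- #2 (46/11 per unit): all 11 → value 46, running total 541.00
- #1 (73/30 per unit): 26 of 30 → value 26×73/30 = 63.2667, running total 604.27
Total 604.27.

604.27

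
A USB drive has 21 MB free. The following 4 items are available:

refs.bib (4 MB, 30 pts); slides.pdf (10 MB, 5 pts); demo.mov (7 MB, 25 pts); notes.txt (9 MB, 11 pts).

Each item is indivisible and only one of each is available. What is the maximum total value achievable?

66 pts

Check high-value combinations within 21 MB:
- refs.bib+demo.mov+notes.txt: size 4+7+9=20, value 30+25+11=66
- refs.bib+slides.pdf+demo.mov: size 4+10+7=21, value 30+5+25=60
- refs.bib+demo.mov: size 4+7=11, value 30+25=55
Best: 66 pts.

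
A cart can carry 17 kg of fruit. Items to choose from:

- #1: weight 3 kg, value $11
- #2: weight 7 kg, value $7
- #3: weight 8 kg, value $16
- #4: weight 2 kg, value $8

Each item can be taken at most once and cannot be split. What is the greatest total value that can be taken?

Check high-value combinations within 17 kg:
- #1+#3+#4: weight 3+8+2=13, value 11+16+8=35
- #2+#3+#4: weight 7+8+2=17, value 7+16+8=31
- #1+#3: weight 3+8=11, value 11+16=27
- #1+#2+#4: weight 3+7+2=12, value 11+7+8=26
- #3+#4: weight 8+2=10, value 16+8=24
Best: $35.

$35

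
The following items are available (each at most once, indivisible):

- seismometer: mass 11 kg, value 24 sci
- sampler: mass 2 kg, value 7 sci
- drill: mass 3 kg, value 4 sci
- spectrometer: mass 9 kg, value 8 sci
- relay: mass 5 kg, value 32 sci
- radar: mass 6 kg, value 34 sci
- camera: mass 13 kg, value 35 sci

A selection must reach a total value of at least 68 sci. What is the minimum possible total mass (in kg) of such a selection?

Subsets with value ≥ 68, sorted by total mass:
- sampler+relay+radar: mass 13, value 73
- drill+relay+radar: mass 14, value 70
- sampler+drill+relay+radar: mass 16, value 77
Minimum mass: 13 kg.

13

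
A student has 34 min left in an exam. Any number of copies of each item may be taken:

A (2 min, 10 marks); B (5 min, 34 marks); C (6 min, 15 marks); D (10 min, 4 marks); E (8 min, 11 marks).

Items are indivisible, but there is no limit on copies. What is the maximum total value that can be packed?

224 marks

Best value-per-unit is B at 34/5; filling with it alone gives 6×34 = 204.
Optimal mix: 2×A + 6×B → time 34, value 224.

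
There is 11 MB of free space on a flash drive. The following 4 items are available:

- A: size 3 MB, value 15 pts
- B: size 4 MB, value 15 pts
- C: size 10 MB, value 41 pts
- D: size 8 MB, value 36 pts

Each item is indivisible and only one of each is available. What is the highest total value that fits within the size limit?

Check high-value combinations within 11 MB:
- A+D: size 3+8=11, value 15+36=51
- C: size 10, value 41
- D: size 8, value 36
Best: 51 pts.

51 pts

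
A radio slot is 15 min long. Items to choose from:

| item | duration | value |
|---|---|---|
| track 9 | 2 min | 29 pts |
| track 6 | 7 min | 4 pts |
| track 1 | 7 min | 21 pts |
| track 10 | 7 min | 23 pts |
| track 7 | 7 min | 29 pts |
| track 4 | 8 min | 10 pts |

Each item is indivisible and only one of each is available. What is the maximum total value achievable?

58 pts

Check high-value combinations within 15 min:
- track 9+track 7: duration 2+7=9, value 29+29=58
- track 9+track 10: duration 2+7=9, value 29+23=52
- track 10+track 7: duration 7+7=14, value 23+29=52
- track 9+track 1: duration 2+7=9, value 29+21=50
- track 1+track 7: duration 7+7=14, value 21+29=50
Best: 58 pts.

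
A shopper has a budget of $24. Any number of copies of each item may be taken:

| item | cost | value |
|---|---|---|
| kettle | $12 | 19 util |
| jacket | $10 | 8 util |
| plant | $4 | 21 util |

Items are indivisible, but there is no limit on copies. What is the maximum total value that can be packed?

126 util

Best value-per-unit is plant at 21/4, and filling with it alone uses cost 6×4=24. No mix of the others beats 6×21 = 126.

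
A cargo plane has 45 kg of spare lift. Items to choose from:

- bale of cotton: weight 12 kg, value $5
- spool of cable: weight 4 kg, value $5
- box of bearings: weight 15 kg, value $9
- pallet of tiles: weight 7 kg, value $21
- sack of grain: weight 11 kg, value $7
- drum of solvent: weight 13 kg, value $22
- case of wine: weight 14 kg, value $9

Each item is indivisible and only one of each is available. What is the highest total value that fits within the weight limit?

$59

Check high-value combinations within 45 kg:
- pallet of tiles+sack of grain+drum of solvent+case of wine: weight 7+11+13+14=45, value 21+7+22+9=59
- spool of cable+pallet of tiles+drum of solvent+case of wine: weight 4+7+13+14=38, value 5+21+22+9=57
- spool of cable+box of bearings+pallet of tiles+drum of solvent: weight 4+15+7+13=39, value 5+9+21+22=57
- spool of cable+pallet of tiles+sack of grain+drum of solvent: weight 4+7+11+13=35, value 5+21+7+22=55
Best: $59.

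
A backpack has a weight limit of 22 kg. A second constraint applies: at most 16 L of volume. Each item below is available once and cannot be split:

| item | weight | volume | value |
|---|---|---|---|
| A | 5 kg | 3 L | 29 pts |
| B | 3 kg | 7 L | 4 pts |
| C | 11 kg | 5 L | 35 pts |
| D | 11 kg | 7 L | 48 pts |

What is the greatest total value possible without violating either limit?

83 pts

Feasible sets respecting both limits:
- C+D: weight 22, volume 12, value 83
- A+D: weight 16, volume 10, value 77
- A+B+C: weight 19, volume 15, value 68
Best: 83 pts.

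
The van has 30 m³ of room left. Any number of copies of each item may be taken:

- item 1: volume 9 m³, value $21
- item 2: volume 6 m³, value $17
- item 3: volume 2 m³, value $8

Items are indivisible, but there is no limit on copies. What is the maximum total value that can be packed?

Best value-per-unit is item 3 at 8/2, and filling with it alone uses volume 15×2=30. No mix of the others beats 15×8 = 120.

$120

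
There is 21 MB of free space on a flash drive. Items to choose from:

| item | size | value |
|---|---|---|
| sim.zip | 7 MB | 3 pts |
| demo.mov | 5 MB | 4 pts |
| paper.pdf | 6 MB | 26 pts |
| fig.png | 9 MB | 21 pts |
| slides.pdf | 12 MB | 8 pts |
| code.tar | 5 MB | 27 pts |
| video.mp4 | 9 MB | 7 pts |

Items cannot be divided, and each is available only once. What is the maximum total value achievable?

Check high-value combinations within 21 MB:
- paper.pdf+fig.png+code.tar: size 6+9+5=20, value 26+21+27=74
- paper.pdf+code.tar+video.mp4: size 6+5+9=20, value 26+27+7=60
- demo.mov+paper.pdf+code.tar: size 5+6+5=16, value 4+26+27=57
Best: 74 pts.

74 pts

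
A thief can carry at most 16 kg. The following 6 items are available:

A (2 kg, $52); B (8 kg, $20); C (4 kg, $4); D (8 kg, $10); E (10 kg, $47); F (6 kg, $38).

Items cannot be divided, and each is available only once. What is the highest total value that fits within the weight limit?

$110

Check high-value combinations within 16 kg:
- A+B+F: weight 2+8+6=16, value 52+20+38=110
- A+C+E: weight 2+4+10=16, value 52+4+47=103
- A+D+F: weight 2+8+6=16, value 52+10+38=100
Best: $110.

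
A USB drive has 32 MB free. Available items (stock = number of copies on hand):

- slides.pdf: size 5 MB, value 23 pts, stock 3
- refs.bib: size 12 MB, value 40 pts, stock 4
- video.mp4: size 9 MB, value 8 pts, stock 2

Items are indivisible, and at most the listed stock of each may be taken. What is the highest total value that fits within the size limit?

109 pts

Best selections within size 32 and stock limits:
- 3×slides.pdf + 1×refs.bib: size 27, value 109
- 1×slides.pdf + 2×refs.bib: size 29, value 103
Best: 109 pts.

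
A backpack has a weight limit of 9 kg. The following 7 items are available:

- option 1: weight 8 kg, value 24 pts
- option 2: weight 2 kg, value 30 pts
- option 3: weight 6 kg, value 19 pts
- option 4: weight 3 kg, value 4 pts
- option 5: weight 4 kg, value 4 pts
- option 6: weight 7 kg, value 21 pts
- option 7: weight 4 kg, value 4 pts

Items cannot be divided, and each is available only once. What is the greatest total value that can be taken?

Check high-value combinations within 9 kg:
- option 2+option 6: weight 2+7=9, value 30+21=51
- option 2+option 3: weight 2+6=8, value 30+19=49
- option 2+option 4+option 5: weight 2+3+4=9, value 30+4+4=38
Best: 51 pts.

51 pts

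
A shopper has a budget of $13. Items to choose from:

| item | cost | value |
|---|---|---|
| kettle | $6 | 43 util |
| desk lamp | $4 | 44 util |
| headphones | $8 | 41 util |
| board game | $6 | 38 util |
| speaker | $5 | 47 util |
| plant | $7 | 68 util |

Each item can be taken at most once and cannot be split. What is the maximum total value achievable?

115 util

Check high-value combinations within $13:
- speaker+plant: cost 5+7=12, value 47+68=115
- desk lamp+plant: cost 4+7=11, value 44+68=112
- kettle+plant: cost 6+7=13, value 43+68=111
- board game+plant: cost 6+7=13, value 38+68=106
- desk lamp+speaker: cost 4+5=9, value 44+47=91
Best: 115 util.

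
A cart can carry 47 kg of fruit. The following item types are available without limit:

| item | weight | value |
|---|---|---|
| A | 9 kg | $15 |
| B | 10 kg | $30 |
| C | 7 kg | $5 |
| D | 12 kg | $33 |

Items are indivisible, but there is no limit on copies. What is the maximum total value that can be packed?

Best value-per-unit is B at 30/10; filling with it alone gives 4×30 = 120.
Optimal mix: 1×B + 3×D → weight 46, value 129.

$129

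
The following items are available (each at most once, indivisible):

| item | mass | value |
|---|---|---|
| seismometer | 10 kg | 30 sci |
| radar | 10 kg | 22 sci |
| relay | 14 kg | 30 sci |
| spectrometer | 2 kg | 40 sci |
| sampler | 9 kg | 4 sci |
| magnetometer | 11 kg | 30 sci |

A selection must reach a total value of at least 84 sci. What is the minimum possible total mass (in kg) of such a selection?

Subsets with value ≥ 84, sorted by total mass:
- seismometer+radar+spectrometer: mass 22, value 92
- seismometer+spectrometer+magnetometer: mass 23, value 100
- radar+spectrometer+magnetometer: mass 23, value 92
Minimum mass: 22 kg.

22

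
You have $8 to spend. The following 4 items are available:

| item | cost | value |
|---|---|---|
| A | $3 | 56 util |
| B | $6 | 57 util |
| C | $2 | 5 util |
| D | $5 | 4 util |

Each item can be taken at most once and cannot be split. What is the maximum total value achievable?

This is a 0/1 knapsack; check combinations near the capacity.
- B+C: cost 6+2=8, value 57+5=62
- A+C: cost 3+2=5, value 56+5=61
- A+D: cost 3+5=8, value 56+4=60
Best: 62 util.

62 util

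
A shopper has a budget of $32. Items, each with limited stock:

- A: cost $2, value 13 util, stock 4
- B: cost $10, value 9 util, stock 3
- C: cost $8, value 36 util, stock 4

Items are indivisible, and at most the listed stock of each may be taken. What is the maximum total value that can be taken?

160 util

Best selections within cost 32 and stock limits:
- 4×A + 3×C: cost 32, value 160
- 3×A + 3×C: cost 30, value 147
- 4×C: cost 32, value 144
Best: 160 util.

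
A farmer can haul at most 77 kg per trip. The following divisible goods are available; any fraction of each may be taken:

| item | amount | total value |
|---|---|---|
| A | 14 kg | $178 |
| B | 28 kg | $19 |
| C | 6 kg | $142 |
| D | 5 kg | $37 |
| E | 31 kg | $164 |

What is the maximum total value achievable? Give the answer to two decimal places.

535.25

Take in order of value per unit:
- C (142/6 per unit): all 6 → value 142, running total 142.00
- A (178/14 per unit): all 14 → value 178, running total 320.00
- D (37/5 per unit): all 5 → value 37, running total 357.00
- E (164/31 per unit): all 31 → value 164, running total 521.00
- B (19/28 per unit): 21 of 28 → value 21×19/28 = 14.2500, running total 535.25
Total 535.25.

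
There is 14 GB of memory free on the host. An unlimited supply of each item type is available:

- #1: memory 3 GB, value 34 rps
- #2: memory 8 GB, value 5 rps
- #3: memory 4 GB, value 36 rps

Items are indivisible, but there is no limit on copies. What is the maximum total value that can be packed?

140 rps

Best value-per-unit is #1 at 34/3; filling with it alone gives 4×34 = 136.
Optimal mix: 2×#1 + 2×#3 → memory 14, value 140.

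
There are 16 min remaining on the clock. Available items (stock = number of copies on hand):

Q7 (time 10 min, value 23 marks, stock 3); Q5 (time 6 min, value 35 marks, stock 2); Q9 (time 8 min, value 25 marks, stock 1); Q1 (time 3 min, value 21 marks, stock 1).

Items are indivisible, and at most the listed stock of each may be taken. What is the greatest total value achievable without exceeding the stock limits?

Top feasible selections:
- 2×Q5 + 1×Q1: time 15, value 91
- 2×Q5: time 12, value 70
- 1×Q5 + 1×Q9: time 14, value 60
Best: 91 marks.

91 marks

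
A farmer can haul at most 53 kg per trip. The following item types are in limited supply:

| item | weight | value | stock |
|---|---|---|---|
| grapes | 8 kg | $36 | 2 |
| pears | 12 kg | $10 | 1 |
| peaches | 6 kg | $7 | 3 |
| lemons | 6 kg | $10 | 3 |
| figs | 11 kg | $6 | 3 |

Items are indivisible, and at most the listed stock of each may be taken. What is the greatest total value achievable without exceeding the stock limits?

$123

Top feasible selections:
- 2×grapes + 3×peaches + 3×lemons: weight 52, value 123
- 2×grapes + 1×pears + 1×peaches + 3×lemons: weight 52, value 119
Best: $123.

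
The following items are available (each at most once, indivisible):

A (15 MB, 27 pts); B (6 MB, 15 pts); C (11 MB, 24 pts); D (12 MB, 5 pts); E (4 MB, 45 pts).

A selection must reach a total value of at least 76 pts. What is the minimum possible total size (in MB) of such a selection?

Subsets with value ≥ 76, sorted by total size:
- B+C+E: size 21, value 84
- A+B+E: size 25, value 87
Minimum size: 21 MB.

21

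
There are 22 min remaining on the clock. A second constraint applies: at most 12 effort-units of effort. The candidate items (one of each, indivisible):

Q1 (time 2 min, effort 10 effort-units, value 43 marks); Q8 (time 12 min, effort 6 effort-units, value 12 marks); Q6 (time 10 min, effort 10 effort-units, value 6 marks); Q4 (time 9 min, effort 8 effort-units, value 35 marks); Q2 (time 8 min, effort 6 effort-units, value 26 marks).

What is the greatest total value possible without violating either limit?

43 marks

Feasible sets respecting both limits:
- Q1: time 2, effort 10, value 43
- Q8+Q2: time 20, effort 12, value 38
- Q4: time 9, effort 8, value 35
- Q2: time 8, effort 6, value 26
Best: 43 marks.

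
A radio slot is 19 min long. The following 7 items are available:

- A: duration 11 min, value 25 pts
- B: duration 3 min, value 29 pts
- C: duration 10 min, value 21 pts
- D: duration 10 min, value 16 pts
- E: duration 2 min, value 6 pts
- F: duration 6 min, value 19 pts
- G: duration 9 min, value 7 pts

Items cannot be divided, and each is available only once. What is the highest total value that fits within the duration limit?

Check high-value combinations within 19 min:
- B+C+F: duration 3+10+6=19, value 29+21+19=69
- B+D+F: duration 3+10+6=19, value 29+16+19=64
- A+B+E: duration 11+3+2=16, value 25+29+6=60
- B+C+E: duration 3+10+2=15, value 29+21+6=56
- B+F+G: duration 3+6+9=18, value 29+19+7=55
Best: 69 pts.

69 pts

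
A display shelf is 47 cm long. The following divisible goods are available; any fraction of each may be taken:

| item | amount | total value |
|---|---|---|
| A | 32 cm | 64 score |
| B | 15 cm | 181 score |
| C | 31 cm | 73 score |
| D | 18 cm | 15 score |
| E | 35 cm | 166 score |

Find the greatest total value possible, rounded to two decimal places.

332.77

Take in order of value per unit:
- B (181/15 per unit): all 15 → value 181, running total 181.00
- E (166/35 per unit): 32 of 35 → value 32×166/35 = 151.7714, running total 332.77
Total 332.77.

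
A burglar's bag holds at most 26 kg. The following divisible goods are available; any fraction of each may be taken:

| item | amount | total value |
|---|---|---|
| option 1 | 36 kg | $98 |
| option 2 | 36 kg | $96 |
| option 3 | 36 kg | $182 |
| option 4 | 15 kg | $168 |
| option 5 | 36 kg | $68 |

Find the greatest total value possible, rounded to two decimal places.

223.61

Take in order of value per unit:
- option 4 (168/15 per unit): all 15 → value 168, running total 168.00
- option 3 (182/36 per unit): 11 of 36 → value 11×182/36 = 55.6111, running total 223.61
Total 223.61.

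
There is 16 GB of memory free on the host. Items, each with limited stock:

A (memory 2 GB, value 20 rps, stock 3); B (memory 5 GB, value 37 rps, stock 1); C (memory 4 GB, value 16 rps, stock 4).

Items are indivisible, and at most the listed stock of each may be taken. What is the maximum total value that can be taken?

113 rps

Top feasible selections:
- 3×A + 1×B + 1×C: memory 15, value 113
- 3×A + 1×B: memory 11, value 97
- 2×A + 1×B + 1×C: memory 13, value 93
Best: 113 rps.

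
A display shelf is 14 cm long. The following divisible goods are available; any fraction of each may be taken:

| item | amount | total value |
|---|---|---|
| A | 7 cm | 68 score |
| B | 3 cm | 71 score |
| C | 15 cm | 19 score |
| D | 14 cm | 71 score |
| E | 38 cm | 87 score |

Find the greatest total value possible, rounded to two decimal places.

Take in order of value per unit:
- B (71/3 per unit): all 3 → value 71, running total 71.00
- A (68/7 per unit): all 7 → value 68, running total 139.00
- D (71/14 per unit): 4 of 14 → value 4×71/14 = 20.2857, running total 159.29
Total 159.29.

159.29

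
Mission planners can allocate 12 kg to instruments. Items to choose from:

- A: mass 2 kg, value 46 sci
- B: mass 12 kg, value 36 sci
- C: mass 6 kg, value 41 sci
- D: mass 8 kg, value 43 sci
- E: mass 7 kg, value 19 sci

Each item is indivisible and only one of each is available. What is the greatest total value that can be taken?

89 sci

This is a 0/1 knapsack; check combinations near the capacity.
- A+D: mass 2+8=10, value 46+43=89
- A+C: mass 2+6=8, value 46+41=87
- A+E: mass 2+7=9, value 46+19=65
Best: 89 sci.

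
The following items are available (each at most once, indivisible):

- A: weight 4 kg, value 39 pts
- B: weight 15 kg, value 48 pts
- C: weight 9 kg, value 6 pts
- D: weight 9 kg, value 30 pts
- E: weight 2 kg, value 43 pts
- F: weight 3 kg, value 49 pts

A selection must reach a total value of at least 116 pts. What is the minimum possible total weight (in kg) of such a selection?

9

Subsets with value ≥ 116, sorted by total weight:
- A+E+F: weight 9, value 131
- D+E+F: weight 14, value 122
Minimum weight: 9 kg.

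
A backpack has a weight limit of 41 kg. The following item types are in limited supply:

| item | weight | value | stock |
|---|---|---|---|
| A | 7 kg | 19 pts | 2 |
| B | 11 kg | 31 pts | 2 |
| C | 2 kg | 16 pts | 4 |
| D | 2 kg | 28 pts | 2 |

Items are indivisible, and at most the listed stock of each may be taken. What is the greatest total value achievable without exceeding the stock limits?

201 pts

Best selections within weight 41 and stock limits:
- 1×A + 2×B + 4×C + 2×D: weight 41, value 201
- 2×A + 1×B + 4×C + 2×D: weight 37, value 189
Best: 201 pts.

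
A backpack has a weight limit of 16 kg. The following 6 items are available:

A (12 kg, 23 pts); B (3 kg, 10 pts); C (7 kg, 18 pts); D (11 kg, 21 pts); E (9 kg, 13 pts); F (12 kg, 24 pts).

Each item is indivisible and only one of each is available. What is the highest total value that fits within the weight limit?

Check high-value combinations within 16 kg:
- B+F: weight 3+12=15, value 10+24=34
- A+B: weight 12+3=15, value 23+10=33
- B+D: weight 3+11=14, value 10+21=31
- C+E: weight 7+9=16, value 18+13=31
- B+C: weight 3+7=10, value 10+18=28
Best: 34 pts.

34 pts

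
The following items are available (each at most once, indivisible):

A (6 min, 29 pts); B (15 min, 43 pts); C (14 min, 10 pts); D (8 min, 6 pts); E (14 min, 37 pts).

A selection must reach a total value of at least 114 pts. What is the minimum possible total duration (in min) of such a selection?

43

Subsets with value ≥ 114, sorted by total duration:
- A+B+D+E: duration 43, value 115
- A+B+C+E: duration 49, value 119
Minimum duration: 43 min.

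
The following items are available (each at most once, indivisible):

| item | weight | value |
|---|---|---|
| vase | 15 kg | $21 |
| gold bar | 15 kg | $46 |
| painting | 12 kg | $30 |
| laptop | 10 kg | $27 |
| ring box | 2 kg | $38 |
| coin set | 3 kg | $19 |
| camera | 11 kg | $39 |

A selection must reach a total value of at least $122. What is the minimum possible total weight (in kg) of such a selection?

26

Subsets with value ≥ 122, sorted by total weight:
- laptop+ring box+coin set+camera: weight 26, value 123
- painting+ring box+coin set+camera: weight 28, value 126
- gold bar+ring box+camera: weight 28, value 123
- gold bar+laptop+ring box+coin set: weight 30, value 130
Minimum weight: 26 kg.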